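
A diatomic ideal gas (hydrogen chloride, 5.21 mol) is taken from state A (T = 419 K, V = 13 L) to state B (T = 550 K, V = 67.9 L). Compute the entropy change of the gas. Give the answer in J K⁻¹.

ΔS = 101 J/K

Entropy is a state function: ΔS = nC_V ln(T₂/T₁) + nR ln(V₂/V₁), with C_V = 5R/2 = 20.79 J mol⁻¹ K⁻¹ for a diatomic ideal gas.
ΔS = 5.21 × [20.79 × ln(550/419) + 8.314 × ln(67.9/13)] = 101 J/K.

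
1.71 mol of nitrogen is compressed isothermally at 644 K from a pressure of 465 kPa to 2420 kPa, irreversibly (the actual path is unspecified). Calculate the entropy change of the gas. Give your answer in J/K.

ΔS_gas = -23.5 J/K

Entropy is a state function, so ΔS_gas depends only on the end states.
For an isothermal ideal gas ΔS_gas = nR ln(P₁/P₂) = 1.71 × 8.314 × ln(465/2420) = -23.5 J/K.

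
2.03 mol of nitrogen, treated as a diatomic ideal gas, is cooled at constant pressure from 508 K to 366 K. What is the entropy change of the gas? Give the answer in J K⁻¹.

At constant pressure, ΔS = nC_p ln(T₂/T₁) with C_p = 7R/2 = 29.1 J mol⁻¹ K⁻¹.
ΔS = 2.03 × 29.1 × ln(366/508) = -19.4 J/K.

ΔS = -19.4 J/K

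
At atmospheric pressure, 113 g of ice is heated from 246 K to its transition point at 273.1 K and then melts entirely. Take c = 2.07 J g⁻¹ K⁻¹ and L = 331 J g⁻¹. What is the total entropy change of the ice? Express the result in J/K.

ΔS = 161 J/K

Warming step: ΔS₁ = m c ln(T_tr/T_i) = 113 × 2.07 × ln(273.1/246) = 24.45 J/K.
Phase change: ΔS₂ = +mL/T_tr = 113 × 331 / 273.1 = 137 J/K.
ΔS_total = (24.45) + (137) = 161 J/K.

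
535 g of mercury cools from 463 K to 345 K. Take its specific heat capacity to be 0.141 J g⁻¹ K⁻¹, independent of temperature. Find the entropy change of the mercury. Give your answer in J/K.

ΔS = -22.2 J/K

ΔS = ∫dQ_rev/T = m c ln(T₂/T₁) = 535 × 0.141 × ln(345/463) = -22.2 J/K.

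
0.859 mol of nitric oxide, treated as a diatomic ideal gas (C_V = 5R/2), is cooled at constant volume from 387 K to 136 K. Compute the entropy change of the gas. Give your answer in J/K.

ΔS = -18.7 J/K

At constant volume, ΔS = nC_V ln(T₂/T₁) with C_V = 5R/2 = 20.79 J mol⁻¹ K⁻¹.
ΔS = 0.859 × 20.79 × ln(136/387) = -18.7 J/K.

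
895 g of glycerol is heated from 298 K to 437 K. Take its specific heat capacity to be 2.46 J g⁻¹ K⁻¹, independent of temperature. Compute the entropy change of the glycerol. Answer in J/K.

ΔS = ∫dQ_rev/T = m c ln(T₂/T₁) = 895 × 2.46 × ln(437/298) = 843 J/K.

ΔS = 843 J/K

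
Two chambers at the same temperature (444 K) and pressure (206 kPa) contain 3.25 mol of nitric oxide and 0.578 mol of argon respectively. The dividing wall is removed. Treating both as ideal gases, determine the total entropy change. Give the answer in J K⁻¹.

ΔS_mix = 13.5 J/K

Mole fractions: x_A = 3.25/3.83 = 0.849, x_B = 0.151.
ΔS_mix = −R(n_A ln x_A + n_B ln x_B) = −8.314 × (3.25 ln 0.849 + 0.578 ln 0.151) = 13.5 J/K.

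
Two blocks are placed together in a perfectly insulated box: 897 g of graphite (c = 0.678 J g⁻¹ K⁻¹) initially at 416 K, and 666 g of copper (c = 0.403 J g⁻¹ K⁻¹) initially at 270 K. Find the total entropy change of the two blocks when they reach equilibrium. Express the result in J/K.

ΔS_total = 16.4 J/K

Energy balance: T_f = (m₁c₁T₁ + m₂c₂T₂)/(m₁c₁ + m₂c₂) = 371.3 K.
ΔS₁ = m₁c₁ ln(T_f/T₁) = 608.166 × ln(371.3/416) = -69.14 J/K.
ΔS₂ = m₂c₂ ln(T_f/T₂) = 268.398 × ln(371.3/270) = 85.51 J/K.
ΔS_total = -69.14 + 85.51 = 16.4 J/K.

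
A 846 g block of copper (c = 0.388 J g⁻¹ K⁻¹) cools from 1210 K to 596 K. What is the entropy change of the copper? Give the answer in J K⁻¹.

ΔS = -232 J/K

ΔS = ∫dQ_rev/T = m c ln(T₂/T₁) = 846 × 0.388 × ln(596/1210) = -232 J/K.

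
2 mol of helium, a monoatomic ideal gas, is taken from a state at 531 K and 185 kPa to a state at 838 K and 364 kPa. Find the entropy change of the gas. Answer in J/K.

ΔS = nC_p ln(T₂/T₁) − nR ln(P₂/P₁), with C_p = 5R/2 = 20.79 J mol⁻¹ K⁻¹ for a monoatomic ideal gas.
ΔS = 2 × [20.79 × ln(838/531) − 8.314 × ln(364/185)] = 7.71 J/K.

ΔS = 7.71 J/K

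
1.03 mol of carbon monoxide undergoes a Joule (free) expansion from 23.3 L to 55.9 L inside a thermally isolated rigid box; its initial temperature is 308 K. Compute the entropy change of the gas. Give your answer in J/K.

ΔS_gas = 7.49 J/K

For an ideal gas in free expansion Q = 0 and W = 0, so T is unchanged.
Entropy is a state function; using a reversible isothermal path, ΔS_gas = nR ln(V₂/V₁) = 1.03 × 8.314 × ln(55.9/23.3) = 7.49 J/K.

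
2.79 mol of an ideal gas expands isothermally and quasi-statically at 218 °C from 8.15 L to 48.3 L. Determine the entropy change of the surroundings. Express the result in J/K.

ΔS_surr = -41.3 J/K

For an isothermal ideal gas ΔS_gas = nR ln(V₂/V₁) = 2.79 × 8.314 × ln(48.3/8.15) = 41.3 J/K.
The process is reversible, so ΔS_surr = −ΔS_gas = -41.3 J/K and ΔS_universe = 0.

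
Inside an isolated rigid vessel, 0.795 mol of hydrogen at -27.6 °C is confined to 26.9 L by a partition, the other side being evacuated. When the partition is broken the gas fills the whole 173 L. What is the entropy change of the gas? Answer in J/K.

For an ideal gas in free expansion Q = 0 and W = 0, so T is unchanged.
Entropy is a state function; using a reversible isothermal path, ΔS_gas = nR ln(V₂/V₁) = 0.795 × 8.314 × ln(173/26.9) = 12.3 J/K.

ΔS_gas = 12.3 J/K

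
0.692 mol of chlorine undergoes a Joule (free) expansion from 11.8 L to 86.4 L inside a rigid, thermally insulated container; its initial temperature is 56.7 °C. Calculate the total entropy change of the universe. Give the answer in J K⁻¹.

ΔS_universe = 11.5 J/K

No heat is exchanged and no work is done, so the ideal-gas temperature stays constant.
Entropy is a state function; using a reversible isothermal path, ΔS_gas = nR ln(V₂/V₁) = 0.692 × 8.314 × ln(86.4/11.8) = 11.5 J/K.
The insulated surroundings exchange no heat, so ΔS_surr = 0 and ΔS_universe = ΔS_gas.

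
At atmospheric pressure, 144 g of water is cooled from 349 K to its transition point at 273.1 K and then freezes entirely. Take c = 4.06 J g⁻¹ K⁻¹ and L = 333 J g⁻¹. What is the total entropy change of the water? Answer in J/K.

Cooling step: ΔS₁ = m c ln(T_tr/T_i) = 144 × 4.06 × ln(273.1/349) = -143.4 J/K.
Phase change: ΔS₂ = −mL/T_tr = −144 × 333 / 273.1 = -175.6 J/K.
ΔS_total = (-143.4) + (-175.6) = -319 J/K.

ΔS = -319 J/K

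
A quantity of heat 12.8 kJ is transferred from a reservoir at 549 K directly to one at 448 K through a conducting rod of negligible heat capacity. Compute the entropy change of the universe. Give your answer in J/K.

ΔS_hot = −Q/T_H = −12800/549 = -23.315 J/K and ΔS_cold = +Q/T_C = 12800/448 = 28.571 J/K.
ΔS_total = -23.315 + 28.571 = 5.26 J/K, positive as the second law requires.

ΔS_total = 5.26 J/K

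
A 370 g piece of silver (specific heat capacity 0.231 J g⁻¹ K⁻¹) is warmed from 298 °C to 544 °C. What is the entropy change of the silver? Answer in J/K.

In kelvin: T₁ = 571.15 K, T₂ = 817.15 K. ΔS = ∫dQ_rev/T = m c ln(T₂/T₁) = 370 × 0.231 × ln(817.15/571.15) = 30.6 J/K.

ΔS = 30.6 J/K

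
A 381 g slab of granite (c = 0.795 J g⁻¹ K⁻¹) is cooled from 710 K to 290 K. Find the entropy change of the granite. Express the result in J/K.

ΔS = ∫dQ_rev/T = m c ln(T₂/T₁) = 381 × 0.795 × ln(290/710) = -271 J/K.

ΔS = -271 J/K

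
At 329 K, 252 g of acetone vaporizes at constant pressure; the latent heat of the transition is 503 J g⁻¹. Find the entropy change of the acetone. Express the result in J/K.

Heat absorbed by the substance: Q = mL = 252 × 503 = 126756 J.
At constant T, ΔS = Q_rev/T = 126756 / 329 = 385 J/K.

ΔS = 385 J/K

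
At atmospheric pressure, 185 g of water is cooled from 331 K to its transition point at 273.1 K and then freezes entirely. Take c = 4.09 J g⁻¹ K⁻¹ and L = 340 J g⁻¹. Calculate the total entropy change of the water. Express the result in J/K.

Cooling step: ΔS₁ = m c ln(T_tr/T_i) = 185 × 4.09 × ln(273.1/331) = -145.5 J/K.
Phase change: ΔS₂ = −mL/T_tr = −185 × 340 / 273.1 = -230.3 J/K.
ΔS_total = (-145.5) + (-230.3) = -376 J/K.

ΔS = -376 J/K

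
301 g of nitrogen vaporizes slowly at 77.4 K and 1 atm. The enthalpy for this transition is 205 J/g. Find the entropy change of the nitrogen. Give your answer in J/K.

ΔS = 797 J/K

Heat absorbed by the substance: Q = mL = 301 × 205 = 61705 J.
At constant T, ΔS = Q_rev/T = 61705 / 77.4 = 797 J/K.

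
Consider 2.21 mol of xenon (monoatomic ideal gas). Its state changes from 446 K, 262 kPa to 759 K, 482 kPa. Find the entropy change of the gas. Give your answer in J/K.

ΔS = 13.2 J/K

ΔS = nC_p ln(T₂/T₁) − nR ln(P₂/P₁), with C_p = 5R/2 = 20.79 J mol⁻¹ K⁻¹ for a monoatomic ideal gas.
ΔS = 2.21 × [20.79 × ln(759/446) − 8.314 × ln(482/262)] = 13.2 J/K.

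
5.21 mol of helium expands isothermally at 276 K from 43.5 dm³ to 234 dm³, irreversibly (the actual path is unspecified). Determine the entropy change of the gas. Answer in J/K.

ΔS_gas = 72.9 J/K

Entropy is a state function, so ΔS_gas depends only on the end states.
For an isothermal ideal gas ΔS_gas = nR ln(V₂/V₁) = 5.21 × 8.314 × ln(234/43.5) = 72.9 J/K.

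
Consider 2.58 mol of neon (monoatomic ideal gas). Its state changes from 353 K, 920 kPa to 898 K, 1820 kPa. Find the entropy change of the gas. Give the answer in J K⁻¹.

ΔS = nC_p ln(T₂/T₁) − nR ln(P₂/P₁), with C_p = 5R/2 = 20.79 J mol⁻¹ K⁻¹ for a monoatomic ideal gas.
ΔS = 2.58 × [20.79 × ln(898/353) − 8.314 × ln(1820/920)] = 35.4 J/K.

ΔS = 35.4 J/K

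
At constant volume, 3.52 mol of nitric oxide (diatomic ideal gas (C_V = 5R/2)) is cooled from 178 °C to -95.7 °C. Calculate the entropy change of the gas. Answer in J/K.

ΔS = -68.3 J/K

In kelvin: T₁ = 451.15 K, T₂ = 177.45 K. At constant volume, ΔS = nC_V ln(T₂/T₁) with C_V = 5R/2 = 20.79 J mol⁻¹ K⁻¹.
ΔS = 3.52 × 20.79 × ln(177.45/451.15) = -68.3 J/K.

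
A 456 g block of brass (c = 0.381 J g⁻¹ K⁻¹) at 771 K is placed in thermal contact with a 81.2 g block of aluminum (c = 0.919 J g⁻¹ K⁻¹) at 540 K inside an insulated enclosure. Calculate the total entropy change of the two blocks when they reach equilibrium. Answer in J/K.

ΔS_total = 3.15 J/K

Energy balance: T_f = (m₁c₁T₁ + m₂c₂T₂)/(m₁c₁ + m₂c₂) = 701.59 K.
ΔS₁ = m₁c₁ ln(T_f/T₁) = 173.736 × ln(701.59/771) = -16.39 J/K.
ΔS₂ = m₂c₂ ln(T_f/T₂) = 74.6228 × ln(701.59/540) = 19.54 J/K.
ΔS_total = -16.39 + 19.54 = 3.15 J/K.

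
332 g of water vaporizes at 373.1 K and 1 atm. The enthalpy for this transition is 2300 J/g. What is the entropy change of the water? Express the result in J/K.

ΔS = 2050 J/K

Heat absorbed by the substance: Q = mL = 332 × 2300 = 763600 J.
At constant T, ΔS = Q_rev/T = 763600 / 373.1 = 2050 J/K.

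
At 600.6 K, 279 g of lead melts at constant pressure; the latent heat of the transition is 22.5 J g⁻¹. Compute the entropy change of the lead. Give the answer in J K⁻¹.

Heat absorbed by the substance: Q = mL = 279 × 22.5 = 6277.5 J.
At constant T, ΔS = Q_rev/T = 6277.5 / 600.6 = 10.5 J/K.

ΔS = 10.5 J/K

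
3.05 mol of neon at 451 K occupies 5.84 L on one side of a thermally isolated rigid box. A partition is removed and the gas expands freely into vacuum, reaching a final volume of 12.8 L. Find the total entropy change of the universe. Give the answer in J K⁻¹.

No heat is exchanged and no work is done, so the ideal-gas temperature stays constant.
Entropy is a state function; using a reversible isothermal path, ΔS_gas = nR ln(V₂/V₁) = 3.05 × 8.314 × ln(12.8/5.84) = 19.9 J/K.
The insulated surroundings exchange no heat, so ΔS_surr = 0 and ΔS_universe = ΔS_gas.

ΔS_universe = 19.9 J/K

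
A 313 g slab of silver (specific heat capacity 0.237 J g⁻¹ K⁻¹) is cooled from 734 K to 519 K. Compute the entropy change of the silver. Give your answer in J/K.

ΔS = ∫dQ_rev/T = m c ln(T₂/T₁) = 313 × 0.237 × ln(519/734) = -25.7 J/K.

ΔS = -25.7 J/K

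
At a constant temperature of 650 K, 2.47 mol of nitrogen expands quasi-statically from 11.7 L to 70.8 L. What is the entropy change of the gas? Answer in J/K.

For an isothermal ideal gas ΔS_gas = nR ln(V₂/V₁) = 2.47 × 8.314 × ln(70.8/11.7) = 37 J/K.

ΔS_gas = 37 J/K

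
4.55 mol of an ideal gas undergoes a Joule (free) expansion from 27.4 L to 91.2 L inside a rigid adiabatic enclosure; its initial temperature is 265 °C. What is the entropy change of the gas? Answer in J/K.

ΔS_gas = 45.5 J/K

For an ideal gas in free expansion Q = 0 and W = 0, so T is unchanged.
Entropy is a state function; using a reversible isothermal path, ΔS_gas = nR ln(V₂/V₁) = 4.55 × 8.314 × ln(91.2/27.4) = 45.5 J/K.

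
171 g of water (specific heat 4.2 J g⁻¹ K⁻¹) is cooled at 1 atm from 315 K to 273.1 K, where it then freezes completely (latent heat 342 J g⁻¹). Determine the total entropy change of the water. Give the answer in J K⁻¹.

ΔS = -317 J/K

Cooling step: ΔS₁ = m c ln(T_tr/T_i) = 171 × 4.2 × ln(273.1/315) = -102.5 J/K.
Phase change: ΔS₂ = −mL/T_tr = −171 × 342 / 273.1 = -214.1 J/K.
ΔS_total = (-102.5) + (-214.1) = -317 J/K.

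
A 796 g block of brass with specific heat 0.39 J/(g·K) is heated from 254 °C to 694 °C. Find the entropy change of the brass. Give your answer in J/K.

ΔS = 188 J/K

In kelvin: T₁ = 527.15 K, T₂ = 967.15 K. ΔS = ∫dQ_rev/T = m c ln(T₂/T₁) = 796 × 0.39 × ln(967.15/527.15) = 188 J/K.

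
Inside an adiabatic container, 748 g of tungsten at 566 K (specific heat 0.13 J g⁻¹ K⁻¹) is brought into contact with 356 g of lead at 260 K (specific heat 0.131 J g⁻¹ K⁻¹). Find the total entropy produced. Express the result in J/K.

ΔS_total = 8.56 J/K

Energy balance: T_f = (m₁c₁T₁ + m₂c₂T₂)/(m₁c₁ + m₂c₂) = 466.81 K.
ΔS₁ = m₁c₁ ln(T_f/T₁) = 97.24 × ln(466.81/566) = -18.73 J/K.
ΔS₂ = m₂c₂ ln(T_f/T₂) = 46.636 × ln(466.81/260) = 27.29 J/K.
ΔS_total = -18.73 + 27.29 = 8.56 J/K.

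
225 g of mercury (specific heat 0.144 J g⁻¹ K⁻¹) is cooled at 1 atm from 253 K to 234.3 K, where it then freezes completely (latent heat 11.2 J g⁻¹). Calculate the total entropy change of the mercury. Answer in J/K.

ΔS = -13.2 J/K

Cooling step: ΔS₁ = m c ln(T_tr/T_i) = 225 × 0.144 × ln(234.3/253) = -2.488 J/K.
Phase change: ΔS₂ = −mL/T_tr = −225 × 11.2 / 234.3 = -10.76 J/K.
ΔS_total = (-2.488) + (-10.76) = -13.2 J/K.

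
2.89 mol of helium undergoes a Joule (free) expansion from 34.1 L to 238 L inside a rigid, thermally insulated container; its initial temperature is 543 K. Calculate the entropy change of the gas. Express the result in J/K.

ΔS_gas = 46.7 J/K

No heat is exchanged and no work is done, so the ideal-gas temperature stays constant.
Entropy is a state function; using a reversible isothermal path, ΔS_gas = nR ln(V₂/V₁) = 2.89 × 8.314 × ln(238/34.1) = 46.7 J/K.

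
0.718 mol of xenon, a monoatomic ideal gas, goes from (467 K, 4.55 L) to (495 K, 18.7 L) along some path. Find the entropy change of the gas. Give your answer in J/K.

Entropy is a state function: ΔS = nC_V ln(T₂/T₁) + nR ln(V₂/V₁), with C_V = 3R/2 = 12.47 J mol⁻¹ K⁻¹ for a monoatomic ideal gas.
ΔS = 0.718 × [12.47 × ln(495/467) + 8.314 × ln(18.7/4.55)] = 8.96 J/K.

ΔS = 8.96 J/K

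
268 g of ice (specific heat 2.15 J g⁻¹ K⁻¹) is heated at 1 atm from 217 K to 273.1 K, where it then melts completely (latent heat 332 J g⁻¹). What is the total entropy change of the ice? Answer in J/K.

ΔS = 458 J/K

Warming step: ΔS₁ = m c ln(T_tr/T_i) = 268 × 2.15 × ln(273.1/217) = 132.5 J/K.
Phase change: ΔS₂ = +mL/T_tr = 268 × 332 / 273.1 = 325.8 J/K.
ΔS_total = (132.5) + (325.8) = 458 J/K.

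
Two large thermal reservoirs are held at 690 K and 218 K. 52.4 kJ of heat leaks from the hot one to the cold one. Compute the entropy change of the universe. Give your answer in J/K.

ΔS_total = 164 J/K

ΔS_hot = −Q/T_H = −52400/690 = -75.94 J/K and ΔS_cold = +Q/T_C = 52400/218 = 240.4 J/K.
ΔS_total = -75.94 + 240.4 = 164 J/K, positive as the second law requires.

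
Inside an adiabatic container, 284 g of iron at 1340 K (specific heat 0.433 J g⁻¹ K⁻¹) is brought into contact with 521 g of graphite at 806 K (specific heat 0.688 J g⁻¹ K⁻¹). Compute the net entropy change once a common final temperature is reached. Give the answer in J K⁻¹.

ΔS_total = 12.8 J/K

Energy balance: T_f = (m₁c₁T₁ + m₂c₂T₂)/(m₁c₁ + m₂c₂) = 942.4 K.
ΔS₁ = m₁c₁ ln(T_f/T₁) = 122.972 × ln(942.4/1340) = -43.29 J/K.
ΔS₂ = m₂c₂ ln(T_f/T₂) = 358.448 × ln(942.4/806) = 56.04 J/K.
ΔS_total = -43.29 + 56.04 = 12.8 J/K.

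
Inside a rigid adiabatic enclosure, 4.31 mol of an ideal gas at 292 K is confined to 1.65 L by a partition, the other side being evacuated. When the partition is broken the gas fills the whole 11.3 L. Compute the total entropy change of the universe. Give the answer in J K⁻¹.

For an ideal gas in free expansion Q = 0 and W = 0, so T is unchanged.
Entropy is a state function; using a reversible isothermal path, ΔS_gas = nR ln(V₂/V₁) = 4.31 × 8.314 × ln(11.3/1.65) = 68.9 J/K.
The insulated surroundings exchange no heat, so ΔS_surr = 0 and ΔS_universe = ΔS_gas.

ΔS_universe = 68.9 J/K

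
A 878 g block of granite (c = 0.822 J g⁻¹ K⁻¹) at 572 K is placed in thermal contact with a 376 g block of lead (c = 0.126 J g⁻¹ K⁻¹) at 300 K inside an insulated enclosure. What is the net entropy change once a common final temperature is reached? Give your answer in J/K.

ΔS_total = 7.71 J/K

Energy balance: T_f = (m₁c₁T₁ + m₂c₂T₂)/(m₁c₁ + m₂c₂) = 555.24 K.
ΔS₁ = m₁c₁ ln(T_f/T₁) = 721.716 × ln(555.24/572) = -21.46 J/K.
ΔS₂ = m₂c₂ ln(T_f/T₂) = 47.376 × ln(555.24/300) = 29.17 J/K.
ΔS_total = -21.46 + 29.17 = 7.71 J/K.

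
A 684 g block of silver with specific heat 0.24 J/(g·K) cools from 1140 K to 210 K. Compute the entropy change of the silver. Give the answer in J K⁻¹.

ΔS = -278 J/K

ΔS = ∫dQ_rev/T = m c ln(T₂/T₁) = 684 × 0.24 × ln(210/1140) = -278 J/K.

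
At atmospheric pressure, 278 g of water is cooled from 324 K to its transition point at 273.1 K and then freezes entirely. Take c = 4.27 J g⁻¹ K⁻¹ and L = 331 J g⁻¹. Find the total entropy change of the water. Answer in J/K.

ΔS = -540 J/K

Cooling step: ΔS₁ = m c ln(T_tr/T_i) = 278 × 4.27 × ln(273.1/324) = -202.9 J/K.
Phase change: ΔS₂ = −mL/T_tr = −278 × 331 / 273.1 = -336.9 J/K.
ΔS_total = (-202.9) + (-336.9) = -540 J/K.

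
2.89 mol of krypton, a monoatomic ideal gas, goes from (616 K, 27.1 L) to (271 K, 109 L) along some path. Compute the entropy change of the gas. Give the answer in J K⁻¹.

Entropy is a state function: ΔS = nC_V ln(T₂/T₁) + nR ln(V₂/V₁), with C_V = 3R/2 = 12.47 J mol⁻¹ K⁻¹ for a monoatomic ideal gas.
ΔS = 2.89 × [12.47 × ln(271/616) + 8.314 × ln(109/27.1)] = 3.85 J/K.

ΔS = 3.85 J/K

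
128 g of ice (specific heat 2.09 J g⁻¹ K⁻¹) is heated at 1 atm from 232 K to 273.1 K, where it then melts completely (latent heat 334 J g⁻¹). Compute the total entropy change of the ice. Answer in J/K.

ΔS = 200 J/K

Warming step: ΔS₁ = m c ln(T_tr/T_i) = 128 × 2.09 × ln(273.1/232) = 43.63 J/K.
Phase change: ΔS₂ = +mL/T_tr = 128 × 334 / 273.1 = 156.5 J/K.
ΔS_total = (43.63) + (156.5) = 200 J/K.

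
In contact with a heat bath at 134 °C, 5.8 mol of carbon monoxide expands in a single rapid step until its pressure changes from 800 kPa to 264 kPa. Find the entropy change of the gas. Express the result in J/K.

ΔS_gas = 53.5 J/K

Entropy is a state function, so ΔS_gas depends only on the end states.
For an isothermal ideal gas ΔS_gas = nR ln(P₁/P₂) = 5.8 × 8.314 × ln(800/264) = 53.5 J/K.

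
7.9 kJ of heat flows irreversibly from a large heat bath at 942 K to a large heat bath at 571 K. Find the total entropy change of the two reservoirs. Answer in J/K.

ΔS_total = 5.45 J/K

ΔS_hot = −Q/T_H = −7900/942 = -8.386 J/K and ΔS_cold = +Q/T_C = 7900/571 = 13.84 J/K.
ΔS_total = -8.386 + 13.84 = 5.45 J/K, positive as the second law requires.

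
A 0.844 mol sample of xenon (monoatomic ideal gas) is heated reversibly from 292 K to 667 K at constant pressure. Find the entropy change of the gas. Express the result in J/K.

At constant pressure, ΔS = nC_p ln(T₂/T₁) with C_p = 5R/2 = 20.79 J mol⁻¹ K⁻¹.
ΔS = 0.844 × 20.79 × ln(667/292) = 14.5 J/K.

ΔS = 14.5 J/K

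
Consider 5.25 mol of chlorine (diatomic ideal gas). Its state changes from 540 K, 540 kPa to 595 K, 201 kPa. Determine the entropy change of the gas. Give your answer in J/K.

ΔS = 58 J/K

ΔS = nC_p ln(T₂/T₁) − nR ln(P₂/P₁), with C_p = 7R/2 = 29.1 J mol⁻¹ K⁻¹ for a diatomic ideal gas.
ΔS = 5.25 × [29.1 × ln(595/540) − 8.314 × ln(201/540)] = 58 J/K.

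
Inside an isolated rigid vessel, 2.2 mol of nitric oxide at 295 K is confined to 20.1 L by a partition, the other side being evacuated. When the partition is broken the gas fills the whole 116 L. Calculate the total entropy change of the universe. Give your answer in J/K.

No heat is exchanged and no work is done, so the ideal-gas temperature stays constant.
Entropy is a state function; using a reversible isothermal path, ΔS_gas = nR ln(V₂/V₁) = 2.2 × 8.314 × ln(116/20.1) = 32.1 J/K.
The insulated surroundings exchange no heat, so ΔS_surr = 0 and ΔS_universe = ΔS_gas.

ΔS_universe = 32.1 J/K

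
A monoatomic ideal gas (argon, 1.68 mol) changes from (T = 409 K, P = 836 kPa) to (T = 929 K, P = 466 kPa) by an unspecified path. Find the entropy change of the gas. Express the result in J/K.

ΔS = nC_p ln(T₂/T₁) − nR ln(P₂/P₁), with C_p = 5R/2 = 20.79 J mol⁻¹ K⁻¹ for a monoatomic ideal gas.
ΔS = 1.68 × [20.79 × ln(929/409) − 8.314 × ln(466/836)] = 36.8 J/K.

ΔS = 36.8 J/K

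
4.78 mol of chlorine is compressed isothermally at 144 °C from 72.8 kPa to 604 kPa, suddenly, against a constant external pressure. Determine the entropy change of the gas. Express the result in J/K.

ΔS_gas = -84.1 J/K

Entropy is a state function, so ΔS_gas depends only on the end states.
For an isothermal ideal gas ΔS_gas = nR ln(P₁/P₂) = 4.78 × 8.314 × ln(72.8/604) = -84.1 J/K.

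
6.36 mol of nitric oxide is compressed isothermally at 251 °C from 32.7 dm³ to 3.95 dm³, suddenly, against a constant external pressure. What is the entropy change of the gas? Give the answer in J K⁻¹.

Entropy is a state function, so ΔS_gas depends only on the end states.
For an isothermal ideal gas ΔS_gas = nR ln(V₂/V₁) = 6.36 × 8.314 × ln(3.95/32.7) = -112 J/K.

ΔS_gas = -112 J/K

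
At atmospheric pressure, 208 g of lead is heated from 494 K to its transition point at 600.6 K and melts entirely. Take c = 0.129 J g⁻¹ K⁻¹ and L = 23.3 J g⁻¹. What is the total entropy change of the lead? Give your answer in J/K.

ΔS = 13.3 J/K

Warming step: ΔS₁ = m c ln(T_tr/T_i) = 208 × 0.129 × ln(600.6/494) = 5.243 J/K.
Phase change: ΔS₂ = +mL/T_tr = 208 × 23.3 / 600.6 = 8.069 J/K.
ΔS_total = (5.243) + (8.069) = 13.3 J/K.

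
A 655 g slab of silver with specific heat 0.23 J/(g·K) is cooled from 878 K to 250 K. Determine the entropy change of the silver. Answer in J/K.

ΔS = -189 J/K

ΔS = ∫dQ_rev/T = m c ln(T₂/T₁) = 655 × 0.23 × ln(250/878) = -189 J/K.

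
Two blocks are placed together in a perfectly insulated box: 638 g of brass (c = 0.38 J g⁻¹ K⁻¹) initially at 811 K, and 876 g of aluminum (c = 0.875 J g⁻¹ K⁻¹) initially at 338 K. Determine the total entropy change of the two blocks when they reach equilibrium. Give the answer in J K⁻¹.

ΔS_total = 80.3 J/K

Energy balance: T_f = (m₁c₁T₁ + m₂c₂T₂)/(m₁c₁ + m₂c₂) = 451.66 K.
ΔS₁ = m₁c₁ ln(T_f/T₁) = 242.44 × ln(451.66/811) = -141.9 J/K.
ΔS₂ = m₂c₂ ln(T_f/T₂) = 766.5 × ln(451.66/338) = 222.2 J/K.
ΔS_total = -141.9 + 222.2 = 80.3 J/K.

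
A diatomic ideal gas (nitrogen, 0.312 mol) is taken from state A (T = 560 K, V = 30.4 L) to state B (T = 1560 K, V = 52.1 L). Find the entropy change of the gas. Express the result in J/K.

ΔS = 8.04 J/K

Entropy is a state function: ΔS = nC_V ln(T₂/T₁) + nR ln(V₂/V₁), with C_V = 5R/2 = 20.79 J mol⁻¹ K⁻¹ for a diatomic ideal gas.
ΔS = 0.312 × [20.79 × ln(1560/560) + 8.314 × ln(52.1/30.4)] = 8.04 J/K.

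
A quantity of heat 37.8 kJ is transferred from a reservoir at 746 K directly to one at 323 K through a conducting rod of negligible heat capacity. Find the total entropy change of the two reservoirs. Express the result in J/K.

ΔS_total = 66.4 J/K

ΔS_hot = −Q/T_H = −37800/746 = -50.67 J/K and ΔS_cold = +Q/T_C = 37800/323 = 117.03 J/K.
ΔS_total = -50.67 + 117.03 = 66.4 J/K, positive as the second law requires.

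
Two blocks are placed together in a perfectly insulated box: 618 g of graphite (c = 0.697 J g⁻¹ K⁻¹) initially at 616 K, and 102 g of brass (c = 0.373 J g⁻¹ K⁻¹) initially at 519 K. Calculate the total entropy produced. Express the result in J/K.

ΔS_total = 0.489 J/K

Energy balance: T_f = (m₁c₁T₁ + m₂c₂T₂)/(m₁c₁ + m₂c₂) = 608.13 K.
ΔS₁ = m₁c₁ ln(T_f/T₁) = 430.746 × ln(608.13/616) = -5.5403 J/K.
ΔS₂ = m₂c₂ ln(T_f/T₂) = 38.046 × ln(608.13/519) = 6.0296 J/K.
ΔS_total = -5.5403 + 6.0296 = 0.489 J/K.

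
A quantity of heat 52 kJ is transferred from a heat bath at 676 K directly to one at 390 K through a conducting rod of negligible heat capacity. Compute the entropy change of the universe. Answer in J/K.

ΔS_hot = −Q/T_H = −52000/676 = -76.92 J/K and ΔS_cold = +Q/T_C = 52000/390 = 133.3 J/K.
ΔS_total = -76.92 + 133.3 = 56.4 J/K, positive as the second law requires.

ΔS_total = 56.4 J/K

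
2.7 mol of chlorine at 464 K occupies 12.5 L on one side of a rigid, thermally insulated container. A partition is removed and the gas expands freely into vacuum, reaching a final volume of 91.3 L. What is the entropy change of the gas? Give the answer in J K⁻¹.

ΔS_gas = 44.6 J/K

No heat is exchanged and no work is done, so the ideal-gas temperature stays constant.
Entropy is a state function; using a reversible isothermal path, ΔS_gas = nR ln(V₂/V₁) = 2.7 × 8.314 × ln(91.3/12.5) = 44.6 J/K.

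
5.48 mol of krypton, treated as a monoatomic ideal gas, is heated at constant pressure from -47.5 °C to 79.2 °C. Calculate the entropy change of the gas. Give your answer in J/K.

In kelvin: T₁ = 225.65 K, T₂ = 352.35 K. At constant pressure, ΔS = nC_p ln(T₂/T₁) with C_p = 5R/2 = 20.79 J mol⁻¹ K⁻¹.
ΔS = 5.48 × 20.79 × ln(352.35/225.65) = 50.8 J/K.

ΔS = 50.8 J/K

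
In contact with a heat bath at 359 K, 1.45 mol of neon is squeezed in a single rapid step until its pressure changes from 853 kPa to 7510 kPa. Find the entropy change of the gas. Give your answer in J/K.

Entropy is a state function, so ΔS_gas depends only on the end states.
For an isothermal ideal gas ΔS_gas = nR ln(P₁/P₂) = 1.45 × 8.314 × ln(853/7510) = -26.2 J/K.

ΔS_gas = -26.2 J/K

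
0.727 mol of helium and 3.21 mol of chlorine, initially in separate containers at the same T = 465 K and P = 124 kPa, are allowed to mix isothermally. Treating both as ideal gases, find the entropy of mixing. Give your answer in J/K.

ΔS_mix = 15.7 J/K

Mole fractions: x_A = 0.727/3.94 = 0.185, x_B = 0.815.
ΔS_mix = −R(n_A ln x_A + n_B ln x_B) = −8.314 × (0.727 ln 0.185 + 3.21 ln 0.815) = 15.7 J/K.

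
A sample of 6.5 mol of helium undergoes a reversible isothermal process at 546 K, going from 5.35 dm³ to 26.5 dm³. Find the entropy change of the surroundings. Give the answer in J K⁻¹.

ΔS_surr = -86.5 J/K

For an isothermal ideal gas ΔS_gas = nR ln(V₂/V₁) = 6.5 × 8.314 × ln(26.5/5.35) = 86.5 J/K.
The process is reversible, so ΔS_surr = −ΔS_gas = -86.5 J/K and ΔS_universe = 0.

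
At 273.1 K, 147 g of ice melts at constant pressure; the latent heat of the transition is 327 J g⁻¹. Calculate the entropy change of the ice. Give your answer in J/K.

Heat absorbed by the substance: Q = mL = 147 × 327 = 48069 J.
At constant T, ΔS = Q_rev/T = 48069 / 273.1 = 176 J/K.

ΔS = 176 J/K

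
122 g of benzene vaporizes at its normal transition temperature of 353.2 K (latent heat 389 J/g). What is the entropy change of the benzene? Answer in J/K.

Heat absorbed by the substance: Q = mL = 122 × 389 = 47458 J.
At constant T, ΔS = Q_rev/T = 47458 / 353.2 = 134 J/K.

ΔS = 134 J/K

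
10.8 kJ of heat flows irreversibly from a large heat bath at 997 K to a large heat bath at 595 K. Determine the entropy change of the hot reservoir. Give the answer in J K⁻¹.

ΔS_hot = -10.8 J/K

The hot reservoir loses heat Q, so ΔS_hot = −Q/T_H = −10800/997 = -10.8 J/K.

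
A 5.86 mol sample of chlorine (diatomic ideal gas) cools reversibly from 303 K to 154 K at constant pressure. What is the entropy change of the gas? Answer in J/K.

ΔS = -115 J/K

At constant pressure, ΔS = nC_p ln(T₂/T₁) with C_p = 7R/2 = 29.1 J mol⁻¹ K⁻¹.
ΔS = 5.86 × 29.1 × ln(154/303) = -115 J/K.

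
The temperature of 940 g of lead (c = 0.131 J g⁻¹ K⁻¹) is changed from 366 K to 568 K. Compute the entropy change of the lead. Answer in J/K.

ΔS = ∫dQ_rev/T = m c ln(T₂/T₁) = 940 × 0.131 × ln(568/366) = 54.1 J/K.

ΔS = 54.1 J/K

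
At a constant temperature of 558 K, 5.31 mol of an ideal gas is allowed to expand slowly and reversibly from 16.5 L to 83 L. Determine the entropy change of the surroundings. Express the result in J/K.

For an isothermal ideal gas ΔS_gas = nR ln(V₂/V₁) = 5.31 × 8.314 × ln(83/16.5) = 71.3 J/K.
The process is reversible, so ΔS_surr = −ΔS_gas = -71.3 J/K and ΔS_universe = 0.

ΔS_surr = -71.3 J/K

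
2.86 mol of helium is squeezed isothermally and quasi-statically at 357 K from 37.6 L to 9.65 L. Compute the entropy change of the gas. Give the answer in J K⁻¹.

For an isothermal ideal gas ΔS_gas = nR ln(V₂/V₁) = 2.86 × 8.314 × ln(9.65/37.6) = -32.3 J/K.

ΔS_gas = -32.3 J/K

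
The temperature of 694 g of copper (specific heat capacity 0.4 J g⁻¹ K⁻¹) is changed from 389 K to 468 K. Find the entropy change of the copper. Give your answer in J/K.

ΔS = 51.3 J/K

ΔS = ∫dQ_rev/T = m c ln(T₂/T₁) = 694 × 0.4 × ln(468/389) = 51.3 J/K.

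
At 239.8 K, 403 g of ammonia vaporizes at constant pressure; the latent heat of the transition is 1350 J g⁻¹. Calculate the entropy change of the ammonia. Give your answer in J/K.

Heat absorbed by the substance: Q = mL = 403 × 1350 = 544050 J.
At constant T, ΔS = Q_rev/T = 544050 / 239.8 = 2270 J/K.

ΔS = 2270 J/K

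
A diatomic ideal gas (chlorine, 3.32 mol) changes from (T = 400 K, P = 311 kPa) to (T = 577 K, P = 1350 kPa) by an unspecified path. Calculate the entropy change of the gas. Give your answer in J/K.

ΔS = nC_p ln(T₂/T₁) − nR ln(P₂/P₁), with C_p = 7R/2 = 29.1 J mol⁻¹ K⁻¹ for a diatomic ideal gas.
ΔS = 3.32 × [29.1 × ln(577/400) − 8.314 × ln(1350/311)] = -5.13 J/K.

ΔS = -5.13 J/K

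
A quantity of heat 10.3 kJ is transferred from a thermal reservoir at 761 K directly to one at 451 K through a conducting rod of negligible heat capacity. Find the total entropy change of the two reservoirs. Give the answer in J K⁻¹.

ΔS_total = 9.3 J/K

ΔS_hot = −Q/T_H = −10300/761 = -13.535 J/K and ΔS_cold = +Q/T_C = 10300/451 = 22.838 J/K.
ΔS_total = -13.535 + 22.838 = 9.3 J/K, positive as the second law requires.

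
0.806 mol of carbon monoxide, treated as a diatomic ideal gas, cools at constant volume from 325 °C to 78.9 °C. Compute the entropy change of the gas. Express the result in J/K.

In kelvin: T₁ = 598.15 K, T₂ = 352.05 K. At constant volume, ΔS = nC_V ln(T₂/T₁) with C_V = 5R/2 = 20.79 J mol⁻¹ K⁻¹.
ΔS = 0.806 × 20.79 × ln(352.05/598.15) = -8.88 J/K.

ΔS = -8.88 J/K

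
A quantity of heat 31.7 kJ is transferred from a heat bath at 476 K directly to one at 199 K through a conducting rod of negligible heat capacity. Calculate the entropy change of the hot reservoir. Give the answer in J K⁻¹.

The hot reservoir loses heat Q, so ΔS_hot = −Q/T_H = −31700/476 = -66.6 J/K.

ΔS_hot = -66.6 J/K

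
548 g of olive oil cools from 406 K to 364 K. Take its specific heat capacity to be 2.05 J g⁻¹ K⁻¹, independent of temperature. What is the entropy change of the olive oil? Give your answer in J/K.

ΔS = -123 J/K

ΔS = ∫dQ_rev/T = m c ln(T₂/T₁) = 548 × 2.05 × ln(364/406) = -123 J/K.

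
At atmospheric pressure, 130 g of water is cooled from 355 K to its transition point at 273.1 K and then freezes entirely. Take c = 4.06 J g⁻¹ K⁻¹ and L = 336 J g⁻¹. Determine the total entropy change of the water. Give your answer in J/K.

ΔS = -298 J/K

Cooling step: ΔS₁ = m c ln(T_tr/T_i) = 130 × 4.06 × ln(273.1/355) = -138.4 J/K.
Phase change: ΔS₂ = −mL/T_tr = −130 × 336 / 273.1 = -159.9 J/K.
ΔS_total = (-138.4) + (-159.9) = -298 J/K.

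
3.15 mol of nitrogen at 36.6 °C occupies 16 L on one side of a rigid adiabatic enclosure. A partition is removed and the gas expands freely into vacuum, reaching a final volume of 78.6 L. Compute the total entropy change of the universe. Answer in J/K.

For an ideal gas in free expansion Q = 0 and W = 0, so T is unchanged.
Entropy is a state function; using a reversible isothermal path, ΔS_gas = nR ln(V₂/V₁) = 3.15 × 8.314 × ln(78.6/16) = 41.7 J/K.
The insulated surroundings exchange no heat, so ΔS_surr = 0 and ΔS_universe = ΔS_gas.

ΔS_universe = 41.7 J/K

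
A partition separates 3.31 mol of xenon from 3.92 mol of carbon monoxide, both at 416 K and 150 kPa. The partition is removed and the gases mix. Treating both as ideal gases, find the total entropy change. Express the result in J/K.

ΔS_mix = 41.5 J/K

Mole fractions: x_A = 3.31/7.23 = 0.458, x_B = 0.542.
ΔS_mix = −R(n_A ln x_A + n_B ln x_B) = −8.314 × (3.31 ln 0.458 + 3.92 ln 0.542) = 41.5 J/K.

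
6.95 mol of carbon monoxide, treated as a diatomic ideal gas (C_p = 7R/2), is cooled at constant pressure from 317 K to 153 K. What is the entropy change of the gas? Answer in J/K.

At constant pressure, ΔS = nC_p ln(T₂/T₁) with C_p = 7R/2 = 29.1 J mol⁻¹ K⁻¹.
ΔS = 6.95 × 29.1 × ln(153/317) = -147 J/K.

ΔS = -147 J/K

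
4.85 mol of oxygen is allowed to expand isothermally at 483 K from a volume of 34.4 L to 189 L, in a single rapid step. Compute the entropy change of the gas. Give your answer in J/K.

ΔS_gas = 68.7 J/K

Entropy is a state function, so ΔS_gas depends only on the end states.
For an isothermal ideal gas ΔS_gas = nR ln(V₂/V₁) = 4.85 × 8.314 × ln(189/34.4) = 68.7 J/K.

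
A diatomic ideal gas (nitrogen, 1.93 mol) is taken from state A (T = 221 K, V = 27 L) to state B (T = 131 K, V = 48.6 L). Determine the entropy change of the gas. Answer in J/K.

ΔS = -11.5 J/K

Entropy is a state function: ΔS = nC_V ln(T₂/T₁) + nR ln(V₂/V₁), with C_V = 5R/2 = 20.79 J mol⁻¹ K⁻¹ for a diatomic ideal gas.
ΔS = 1.93 × [20.79 × ln(131/221) + 8.314 × ln(48.6/27)] = -11.5 J/K.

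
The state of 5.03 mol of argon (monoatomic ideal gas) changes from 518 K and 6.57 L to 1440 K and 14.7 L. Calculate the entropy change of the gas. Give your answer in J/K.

Entropy is a state function: ΔS = nC_V ln(T₂/T₁) + nR ln(V₂/V₁), with C_V = 3R/2 = 12.47 J mol⁻¹ K⁻¹ for a monoatomic ideal gas.
ΔS = 5.03 × [12.47 × ln(1440/518) + 8.314 × ln(14.7/6.57)] = 97.8 J/K.

ΔS = 97.8 J/K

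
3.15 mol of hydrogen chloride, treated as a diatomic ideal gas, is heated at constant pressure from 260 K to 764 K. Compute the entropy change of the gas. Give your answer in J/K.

At constant pressure, ΔS = nC_p ln(T₂/T₁) with C_p = 7R/2 = 29.1 J mol⁻¹ K⁻¹.
ΔS = 3.15 × 29.1 × ln(764/260) = 98.8 J/K.

ΔS = 98.8 J/K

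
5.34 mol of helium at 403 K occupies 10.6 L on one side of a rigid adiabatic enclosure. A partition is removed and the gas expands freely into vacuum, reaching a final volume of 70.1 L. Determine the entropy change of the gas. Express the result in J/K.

No heat is exchanged and no work is done, so the ideal-gas temperature stays constant.
Entropy is a state function; using a reversible isothermal path, ΔS_gas = nR ln(V₂/V₁) = 5.34 × 8.314 × ln(70.1/10.6) = 83.9 J/K.

ΔS_gas = 83.9 J/K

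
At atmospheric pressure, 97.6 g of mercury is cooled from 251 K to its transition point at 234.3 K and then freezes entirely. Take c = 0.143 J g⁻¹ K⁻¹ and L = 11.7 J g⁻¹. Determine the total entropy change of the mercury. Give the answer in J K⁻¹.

Cooling step: ΔS₁ = m c ln(T_tr/T_i) = 97.6 × 0.143 × ln(234.3/251) = -0.9609 J/K.
Phase change: ΔS₂ = −mL/T_tr = −97.6 × 11.7 / 234.3 = -4.874 J/K.
ΔS_total = (-0.9609) + (-4.874) = -5.83 J/K.

ΔS = -5.83 J/K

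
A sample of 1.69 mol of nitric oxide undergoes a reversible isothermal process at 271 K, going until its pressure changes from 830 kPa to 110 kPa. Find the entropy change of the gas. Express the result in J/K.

ΔS_gas = 28.4 J/K

For an isothermal ideal gas ΔS_gas = nR ln(P₁/P₂) = 1.69 × 8.314 × ln(830/110) = 28.4 J/K.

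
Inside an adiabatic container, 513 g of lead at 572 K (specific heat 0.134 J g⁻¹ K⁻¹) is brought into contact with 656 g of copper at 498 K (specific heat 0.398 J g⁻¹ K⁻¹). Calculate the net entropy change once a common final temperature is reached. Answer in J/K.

Energy balance: T_f = (m₁c₁T₁ + m₂c₂T₂)/(m₁c₁ + m₂c₂) = 513.42 K.
ΔS₁ = m₁c₁ ln(T_f/T₁) = 68.742 × ln(513.42/572) = -7.427 J/K.
ΔS₂ = m₂c₂ ln(T_f/T₂) = 261.088 × ln(513.42/498) = 7.963 J/K.
ΔS_total = -7.427 + 7.963 = 0.536 J/K.

ΔS_total = 0.536 J/K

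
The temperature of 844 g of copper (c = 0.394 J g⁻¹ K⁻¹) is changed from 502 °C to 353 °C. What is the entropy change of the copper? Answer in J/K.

ΔS = -71 J/K

In kelvin: T₁ = 775.15 K, T₂ = 626.15 K. ΔS = ∫dQ_rev/T = m c ln(T₂/T₁) = 844 × 0.394 × ln(626.15/775.15) = -71 J/K.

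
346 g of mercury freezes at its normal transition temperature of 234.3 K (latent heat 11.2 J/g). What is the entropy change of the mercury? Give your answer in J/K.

Heat released by the substance: Q = −mL = −346 × 11.2 = −3875.2 J.
At constant T, ΔS = Q_rev/T = −3875.2 / 234.3 = -16.5 J/K.

ΔS = -16.5 J/K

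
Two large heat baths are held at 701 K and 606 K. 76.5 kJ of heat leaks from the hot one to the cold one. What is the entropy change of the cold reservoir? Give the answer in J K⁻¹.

The cold reservoir gains heat Q, so ΔS_cold = +Q/T_C = 76500/606 = 126 J/K.

ΔS_cold = 126 J/K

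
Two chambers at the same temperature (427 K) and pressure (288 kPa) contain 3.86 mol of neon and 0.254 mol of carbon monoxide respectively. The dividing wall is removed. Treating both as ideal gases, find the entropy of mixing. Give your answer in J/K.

ΔS_mix = 7.93 J/K

Mole fractions: x_A = 3.86/4.11 = 0.938, x_B = 0.0617.
ΔS_mix = −R(n_A ln x_A + n_B ln x_B) = −8.314 × (3.86 ln 0.938 + 0.254 ln 0.0617) = 7.93 J/K.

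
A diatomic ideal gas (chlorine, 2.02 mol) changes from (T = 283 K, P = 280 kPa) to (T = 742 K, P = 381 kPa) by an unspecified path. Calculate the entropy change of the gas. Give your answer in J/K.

ΔS = 51.5 J/K

ΔS = nC_p ln(T₂/T₁) − nR ln(P₂/P₁), with C_p = 7R/2 = 29.1 J mol⁻¹ K⁻¹ for a diatomic ideal gas.
ΔS = 2.02 × [29.1 × ln(742/283) − 8.314 × ln(381/280)] = 51.5 J/K.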